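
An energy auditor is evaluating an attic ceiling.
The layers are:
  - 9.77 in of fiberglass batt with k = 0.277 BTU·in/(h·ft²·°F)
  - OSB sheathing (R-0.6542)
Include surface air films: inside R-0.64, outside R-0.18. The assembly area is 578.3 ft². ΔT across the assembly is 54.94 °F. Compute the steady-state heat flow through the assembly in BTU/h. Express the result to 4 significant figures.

9.77/0.277 = 35.271
R_total = 0.64 + 35.271 + 0.6542 + 0.18 = 36.745 ft²·°F·h/BTU
Q = A·ΔT/R = 578.3 × 54.94 / 36.745 = 864.66 BTU/h

864.7 BTU/h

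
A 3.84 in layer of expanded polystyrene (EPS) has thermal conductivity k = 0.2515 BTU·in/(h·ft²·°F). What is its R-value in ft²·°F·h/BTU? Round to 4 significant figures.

15.27 ft²·°F·h/BTU

R = L/k = 3.84/0.2515 = 15.268 ft²·°F·h/BTU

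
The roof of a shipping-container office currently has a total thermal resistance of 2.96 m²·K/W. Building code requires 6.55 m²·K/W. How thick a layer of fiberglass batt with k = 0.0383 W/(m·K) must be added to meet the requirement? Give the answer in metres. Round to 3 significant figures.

ΔR = 6.55 − 2.96 = 3.59 m²·K/W
L = ΔR × k = 3.59 × 0.0383 = 0.1375 m

0.137 m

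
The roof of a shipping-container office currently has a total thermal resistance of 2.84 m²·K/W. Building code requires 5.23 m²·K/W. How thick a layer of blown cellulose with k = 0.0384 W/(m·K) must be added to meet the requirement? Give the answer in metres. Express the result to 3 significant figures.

0.0918 m

ΔR = 5.23 − 2.84 = 2.39 m²·K/W
L = ΔR × k = 2.39 × 0.0384 = 0.09178 m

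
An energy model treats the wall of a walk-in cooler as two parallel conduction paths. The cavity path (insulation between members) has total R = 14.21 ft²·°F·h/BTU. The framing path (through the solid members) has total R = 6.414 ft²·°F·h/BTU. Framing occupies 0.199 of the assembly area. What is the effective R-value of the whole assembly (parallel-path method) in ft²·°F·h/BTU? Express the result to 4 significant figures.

11.44 ft²·°F·h/BTU

U_eff = 0.801/14.21 + 0.199/6.414 = 0.056369 + 0.031026 = 0.087395
R_eff = 1/U_eff = 11.442 ft²·°F·h/BTU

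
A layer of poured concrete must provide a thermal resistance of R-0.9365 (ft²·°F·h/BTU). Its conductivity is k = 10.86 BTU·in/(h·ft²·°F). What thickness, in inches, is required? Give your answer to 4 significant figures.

10.17 in

L = R × k = 0.9365 × 10.86 = 10.17 in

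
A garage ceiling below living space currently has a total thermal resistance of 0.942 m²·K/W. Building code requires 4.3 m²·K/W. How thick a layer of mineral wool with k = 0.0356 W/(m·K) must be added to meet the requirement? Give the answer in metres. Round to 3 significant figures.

0.120 m

ΔR = 4.3 − 0.942 = 3.358 m²·K/W
L = ΔR × k = 3.358 × 0.0356 = 0.1195 m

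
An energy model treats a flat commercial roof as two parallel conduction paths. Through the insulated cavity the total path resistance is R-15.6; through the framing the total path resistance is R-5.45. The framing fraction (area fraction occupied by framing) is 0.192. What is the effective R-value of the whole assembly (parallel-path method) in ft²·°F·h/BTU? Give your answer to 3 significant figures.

11.5 ft²·°F·h/BTU

U_eff = 0.808/15.6 + 0.192/5.45 = 0.05179 + 0.03523 = 0.08702
R_eff = 1/U_eff = 11.49 ft²·°F·h/BTU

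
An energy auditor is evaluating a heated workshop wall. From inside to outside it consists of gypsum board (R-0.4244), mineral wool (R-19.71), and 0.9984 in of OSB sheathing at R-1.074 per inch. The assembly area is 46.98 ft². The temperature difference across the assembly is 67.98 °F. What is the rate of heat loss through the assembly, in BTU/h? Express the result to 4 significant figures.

0.9984 × 1.074 = 1.0723
R_total = 0.4244 + 19.71 + 1.0723 = 21.207 ft²·°F·h/BTU
Q = A·ΔT/R = 46.98 × 67.98 / 21.207 = 150.6 BTU/h

150.6 BTU/h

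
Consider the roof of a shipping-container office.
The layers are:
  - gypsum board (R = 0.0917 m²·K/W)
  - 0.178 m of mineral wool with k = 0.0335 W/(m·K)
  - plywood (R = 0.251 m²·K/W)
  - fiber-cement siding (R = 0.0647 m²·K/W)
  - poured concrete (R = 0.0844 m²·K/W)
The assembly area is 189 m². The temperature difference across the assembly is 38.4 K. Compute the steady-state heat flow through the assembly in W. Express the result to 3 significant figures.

0.178/0.0335 = 5.313
R_total = 0.0917 + 5.313 + 0.251 + 0.0647 + 0.0844 = 5.805 m²·K/W
Q = A·ΔT/R = 189 × 38.4 / 5.805 = 1250 W

1250 W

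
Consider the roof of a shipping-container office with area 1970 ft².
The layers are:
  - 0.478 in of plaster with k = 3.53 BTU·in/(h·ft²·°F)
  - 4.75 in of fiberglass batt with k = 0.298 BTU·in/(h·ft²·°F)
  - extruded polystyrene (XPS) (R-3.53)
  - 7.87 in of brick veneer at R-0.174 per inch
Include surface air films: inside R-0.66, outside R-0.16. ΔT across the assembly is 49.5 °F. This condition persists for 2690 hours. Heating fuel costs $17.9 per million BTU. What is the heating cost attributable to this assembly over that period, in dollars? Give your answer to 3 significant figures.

215 dollars

0.478/3.53 = 0.1354
4.75/0.298 = 15.94
7.87 × 0.174 = 1.369
R_total = 0.66 + 0.1354 + 15.94 + 3.53 + 1.369 + 0.16 = 21.79 ft²·°F·h/BTU
Q = 1970 × 49.5 / 21.79 = 4474 BTU/h
E = 4474 × 2690 = 12040000 BTU
Cost = 12040000/10⁶ × 17.9 = $215.4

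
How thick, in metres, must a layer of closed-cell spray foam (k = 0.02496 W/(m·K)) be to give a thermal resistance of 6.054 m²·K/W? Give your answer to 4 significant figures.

L = R·k = 6.054 × 0.02496 = 0.15111 m

0.1511 m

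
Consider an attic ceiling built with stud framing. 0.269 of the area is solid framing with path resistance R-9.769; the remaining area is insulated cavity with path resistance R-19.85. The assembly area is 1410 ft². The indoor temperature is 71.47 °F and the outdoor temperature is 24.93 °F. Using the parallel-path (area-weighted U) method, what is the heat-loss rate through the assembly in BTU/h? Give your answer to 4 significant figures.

U_eff = 0.731/19.85 + 0.269/9.769 = 0.036826 + 0.027536 = 0.064362
R_eff = 1/U_eff = 15.537 ft²·°F·h/BTU
Q = 1410 × (71.47 − 24.93) / 15.537 = 4223.5 BTU/h

4224 BTU/h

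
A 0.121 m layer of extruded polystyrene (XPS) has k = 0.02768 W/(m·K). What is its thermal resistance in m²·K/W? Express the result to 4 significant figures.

4.371 m²·K/W

R = L/k = 0.121/0.02768 = 4.3714 m²·K/W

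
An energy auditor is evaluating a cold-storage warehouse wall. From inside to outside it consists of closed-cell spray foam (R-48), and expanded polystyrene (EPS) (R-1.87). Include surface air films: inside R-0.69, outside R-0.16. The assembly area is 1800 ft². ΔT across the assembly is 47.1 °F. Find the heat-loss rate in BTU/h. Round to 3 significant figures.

R_total = 0.69 + 48 + 1.87 + 0.16 = 50.72 ft²·°F·h/BTU
Q = A·ΔT/R = 1800 × 47.1 / 50.72 = 1672 BTU/h

1670 BTU/h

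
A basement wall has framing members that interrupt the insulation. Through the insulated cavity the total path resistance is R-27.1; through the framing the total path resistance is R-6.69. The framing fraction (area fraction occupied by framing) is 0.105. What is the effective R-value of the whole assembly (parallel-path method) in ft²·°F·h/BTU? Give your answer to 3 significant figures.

U_eff = 0.895/27.1 + 0.105/6.69 = 0.03303 + 0.0157 = 0.04872
R_eff = 1/U_eff = 20.53 ft²·°F·h/BTU

20.5 ft²·°F·h/BTU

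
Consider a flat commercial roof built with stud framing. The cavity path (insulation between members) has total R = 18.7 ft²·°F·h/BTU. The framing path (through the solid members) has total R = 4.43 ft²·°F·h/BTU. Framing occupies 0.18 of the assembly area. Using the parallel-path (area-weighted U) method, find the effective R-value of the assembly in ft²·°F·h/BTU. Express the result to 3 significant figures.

U_eff = 0.82/18.7 + 0.18/4.43 = 0.04385 + 0.04063 = 0.08448
R_eff = 1/U_eff = 11.84 ft²·°F·h/BTU

11.8 ft²·°F·h/BTU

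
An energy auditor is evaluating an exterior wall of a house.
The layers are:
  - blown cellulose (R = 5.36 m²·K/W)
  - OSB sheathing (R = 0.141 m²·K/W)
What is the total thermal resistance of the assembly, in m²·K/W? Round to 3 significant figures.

5.50 m²·K/W

R_total = 5.36 + 0.141 = 5.501 m²·K/W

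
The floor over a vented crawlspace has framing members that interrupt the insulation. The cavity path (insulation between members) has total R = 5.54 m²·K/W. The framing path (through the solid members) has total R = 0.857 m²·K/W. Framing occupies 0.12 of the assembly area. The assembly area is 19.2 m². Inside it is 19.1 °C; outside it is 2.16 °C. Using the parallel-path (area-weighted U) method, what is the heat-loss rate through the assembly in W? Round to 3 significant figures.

U_eff = 0.88/5.54 + 0.12/0.857 = 0.1588 + 0.14 = 0.2989
R_eff = 1/U_eff = 3.346 m²·K/W
Q = 19.2 × (19.1 − 2.16) / 3.346 = 97.21 W

97.2 W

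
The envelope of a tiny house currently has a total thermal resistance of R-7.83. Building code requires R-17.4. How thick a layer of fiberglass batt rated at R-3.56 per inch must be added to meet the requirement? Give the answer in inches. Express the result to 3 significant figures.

2.69 in

ΔR = 17.4 − 7.83 = 9.57 ft²·°F·h/BTU
L = ΔR / (R/in) = 9.57/3.56 = 2.688 in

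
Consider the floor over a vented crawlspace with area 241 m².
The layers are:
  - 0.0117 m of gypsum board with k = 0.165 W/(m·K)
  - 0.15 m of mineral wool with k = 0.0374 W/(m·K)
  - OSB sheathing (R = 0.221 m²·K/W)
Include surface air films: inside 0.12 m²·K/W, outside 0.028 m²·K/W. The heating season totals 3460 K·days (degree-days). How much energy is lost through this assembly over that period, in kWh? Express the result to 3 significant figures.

4500 kWh

0.0117/0.165 = 0.07091
0.15/0.0374 = 4.011
R_total = 0.12 + 0.07091 + 4.011 + 0.221 + 0.028 = 4.451 m²·K/W
E = A × HDD × 24 / R / 1000 = 241 × 3460 × 24 / 4.451 / 1000 = 4497 kWh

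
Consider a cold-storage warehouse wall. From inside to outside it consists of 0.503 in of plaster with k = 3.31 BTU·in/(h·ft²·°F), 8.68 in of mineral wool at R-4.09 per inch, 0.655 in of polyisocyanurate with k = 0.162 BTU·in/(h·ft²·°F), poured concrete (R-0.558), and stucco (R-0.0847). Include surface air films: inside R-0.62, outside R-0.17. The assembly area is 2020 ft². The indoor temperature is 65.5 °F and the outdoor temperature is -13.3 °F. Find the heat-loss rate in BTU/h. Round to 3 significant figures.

3870 BTU/h

0.503/3.31 = 0.152
8.68 × 4.09 = 35.5
0.655/0.162 = 4.043
R_total = 0.62 + 0.152 + 35.5 + 4.043 + 0.558 + 0.0847 + 0.17 = 41.13 ft²·°F·h/BTU
Q = A·ΔT/R = 2020 × (65.5 − (-13.3)) / 41.13 = 3870 BTU/h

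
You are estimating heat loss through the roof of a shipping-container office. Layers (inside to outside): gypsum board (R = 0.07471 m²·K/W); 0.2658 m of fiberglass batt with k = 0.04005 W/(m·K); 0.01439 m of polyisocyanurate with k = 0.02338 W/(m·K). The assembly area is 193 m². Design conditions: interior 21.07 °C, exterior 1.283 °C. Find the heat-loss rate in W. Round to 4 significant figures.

0.2658/0.04005 = 6.6367
0.01439/0.02338 = 0.61548
R_total = 0.07471 + 6.6367 + 0.61548 = 7.3269 m²·K/W
Q = A·ΔT/R = 193 × (21.07 − 1.283) / 7.3269 = 521.22 W

521.2 W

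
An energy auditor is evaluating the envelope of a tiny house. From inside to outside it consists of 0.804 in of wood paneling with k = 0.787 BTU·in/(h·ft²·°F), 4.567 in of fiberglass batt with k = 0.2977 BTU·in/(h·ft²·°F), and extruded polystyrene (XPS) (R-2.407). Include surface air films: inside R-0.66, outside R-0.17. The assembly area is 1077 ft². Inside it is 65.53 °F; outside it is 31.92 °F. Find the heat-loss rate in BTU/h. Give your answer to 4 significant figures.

1847 BTU/h

0.804/0.787 = 1.0216
4.567/0.2977 = 15.341
R_total = 0.66 + 1.0216 + 15.341 + 2.407 + 0.17 = 19.6 ft²·°F·h/BTU
Q = A·ΔT/R = 1077 × (65.53 − 31.92) / 19.6 = 1846.9 BTU/h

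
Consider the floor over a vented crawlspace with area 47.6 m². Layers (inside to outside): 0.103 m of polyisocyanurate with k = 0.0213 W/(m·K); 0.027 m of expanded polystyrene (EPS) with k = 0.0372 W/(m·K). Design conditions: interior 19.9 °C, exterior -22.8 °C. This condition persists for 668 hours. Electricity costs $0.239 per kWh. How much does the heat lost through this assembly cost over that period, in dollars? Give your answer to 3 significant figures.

58.3 dollars

0.103/0.0213 = 4.836
0.027/0.0372 = 0.7258
R_total = 4.836 + 0.7258 = 5.561 m²·K/W
Q = 47.6 × (19.9 − (-22.8)) / 5.561 = 365.5 W
E = 365.5 W × 668 h / 1000 = 244.1 kWh
Cost = 244.1 × 0.239 = $58.35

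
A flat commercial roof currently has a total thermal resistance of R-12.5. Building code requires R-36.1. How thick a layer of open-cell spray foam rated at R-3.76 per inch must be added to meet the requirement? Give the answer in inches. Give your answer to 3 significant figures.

6.28 in

ΔR = 36.1 − 12.5 = 23.6 ft²·°F·h/BTU
L = ΔR / (R/in) = 23.6/3.76 = 6.277 in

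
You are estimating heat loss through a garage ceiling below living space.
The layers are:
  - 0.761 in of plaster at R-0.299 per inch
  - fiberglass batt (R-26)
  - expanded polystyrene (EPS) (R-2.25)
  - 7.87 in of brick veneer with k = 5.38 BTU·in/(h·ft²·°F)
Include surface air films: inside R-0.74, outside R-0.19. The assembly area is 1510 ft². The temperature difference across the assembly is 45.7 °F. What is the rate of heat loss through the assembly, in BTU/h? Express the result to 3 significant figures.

0.761 × 0.299 = 0.2275
7.87/5.38 = 1.463
R_total = 0.74 + 0.2275 + 26 + 2.25 + 1.463 + 0.19 = 30.87 ft²·°F·h/BTU
Q = A·ΔT/R = 1510 × 45.7 / 30.87 = 2235 BTU/h

2240 BTU/h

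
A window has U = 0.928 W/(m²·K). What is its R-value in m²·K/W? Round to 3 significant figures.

1.08 m²·K/W

R = 1/U = 1/0.928 = 1.078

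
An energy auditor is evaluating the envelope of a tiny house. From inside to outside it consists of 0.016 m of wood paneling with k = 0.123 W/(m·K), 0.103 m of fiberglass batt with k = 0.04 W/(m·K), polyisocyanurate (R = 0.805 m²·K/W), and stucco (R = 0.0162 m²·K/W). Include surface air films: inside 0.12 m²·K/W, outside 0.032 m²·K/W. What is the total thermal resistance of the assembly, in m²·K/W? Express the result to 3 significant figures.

3.68 m²·K/W

0.016/0.123 = 0.1301
0.103/0.04 = 2.575
R_total = 0.12 + 0.1301 + 2.575 + 0.805 + 0.0162 + 0.032 = 3.678 m²·K/W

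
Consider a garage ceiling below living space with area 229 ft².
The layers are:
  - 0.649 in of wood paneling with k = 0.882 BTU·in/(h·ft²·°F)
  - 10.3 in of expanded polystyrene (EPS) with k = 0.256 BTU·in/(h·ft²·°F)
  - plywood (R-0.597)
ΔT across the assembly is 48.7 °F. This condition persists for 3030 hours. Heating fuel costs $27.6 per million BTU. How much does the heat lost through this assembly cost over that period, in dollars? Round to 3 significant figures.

0.649/0.882 = 0.7358
10.3/0.256 = 40.23
R_total = 0.7358 + 40.23 + 0.597 = 41.57 ft²·°F·h/BTU
Q = 229 × 48.7 / 41.57 = 268.3 BTU/h
E = 268.3 × 3030 = 812900 BTU
Cost = 812900/10⁶ × 27.6 = $22.44

22.4 dollars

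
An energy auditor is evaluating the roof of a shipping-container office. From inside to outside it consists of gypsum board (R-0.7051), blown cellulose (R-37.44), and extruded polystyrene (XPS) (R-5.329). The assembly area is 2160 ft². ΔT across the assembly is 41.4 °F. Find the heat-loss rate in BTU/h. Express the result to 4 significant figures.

R_total = 0.7051 + 37.44 + 5.329 = 43.474 ft²·°F·h/BTU
Q = A·ΔT/R = 2160 × 41.4 / 43.474 = 2056.9 BTU/h

2057 BTU/h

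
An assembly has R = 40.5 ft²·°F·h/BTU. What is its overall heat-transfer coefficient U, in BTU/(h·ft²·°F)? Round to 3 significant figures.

0.0247 BTU/(h·ft²·°F)

U = 1/R = 1/40.5 = 0.02469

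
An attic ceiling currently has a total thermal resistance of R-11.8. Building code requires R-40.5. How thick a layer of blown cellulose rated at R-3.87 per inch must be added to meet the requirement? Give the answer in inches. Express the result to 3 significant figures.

ΔR = 40.5 − 11.8 = 28.7 ft²·°F·h/BTU
L = ΔR / (R/in) = 28.7/3.87 = 7.416 in

7.42 in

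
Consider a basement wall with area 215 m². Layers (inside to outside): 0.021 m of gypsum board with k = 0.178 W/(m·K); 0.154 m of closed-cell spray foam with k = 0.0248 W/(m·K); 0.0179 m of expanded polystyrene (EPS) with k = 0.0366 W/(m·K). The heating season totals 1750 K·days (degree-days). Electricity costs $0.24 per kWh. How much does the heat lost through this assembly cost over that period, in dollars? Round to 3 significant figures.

318 dollars

0.021/0.178 = 0.118
0.154/0.0248 = 6.21
0.0179/0.0366 = 0.4891
R_total = 0.118 + 6.21 + 0.4891 = 6.817 m²·K/W
E = A × HDD × 24 / R / 1000 = 215 × 1750 × 24 / 6.817 / 1000 = 1325 kWh
Cost = 1325 × 0.24 = $317.9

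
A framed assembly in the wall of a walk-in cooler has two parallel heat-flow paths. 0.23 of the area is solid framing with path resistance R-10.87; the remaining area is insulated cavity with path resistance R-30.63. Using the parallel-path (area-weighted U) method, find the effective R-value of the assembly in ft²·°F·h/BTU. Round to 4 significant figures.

U_eff = 0.77/30.63 + 0.23/10.87 = 0.025139 + 0.021159 = 0.046298
R_eff = 1/U_eff = 21.599 ft²·°F·h/BTU

21.60 ft²·°F·h/BTU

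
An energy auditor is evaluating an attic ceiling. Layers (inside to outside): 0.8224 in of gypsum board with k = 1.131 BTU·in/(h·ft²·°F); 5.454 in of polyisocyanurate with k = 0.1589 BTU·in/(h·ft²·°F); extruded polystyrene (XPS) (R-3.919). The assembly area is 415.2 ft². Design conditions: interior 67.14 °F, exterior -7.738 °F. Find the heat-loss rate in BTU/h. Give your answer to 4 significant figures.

797.8 BTU/h

0.8224/1.131 = 0.72714
5.454/0.1589 = 34.323
R_total = 0.72714 + 34.323 + 3.919 = 38.97 ft²·°F·h/BTU
Q = A·ΔT/R = 415.2 × (67.14 − (-7.738)) / 38.97 = 797.78 BTU/h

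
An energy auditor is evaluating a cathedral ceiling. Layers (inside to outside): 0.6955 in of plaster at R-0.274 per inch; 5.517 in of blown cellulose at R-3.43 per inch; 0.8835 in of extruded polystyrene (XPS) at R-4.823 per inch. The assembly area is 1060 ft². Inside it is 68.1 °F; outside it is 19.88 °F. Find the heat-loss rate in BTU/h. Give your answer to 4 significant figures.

2187 BTU/h

0.6955 × 0.274 = 0.19057
5.517 × 3.43 = 18.923
0.8835 × 4.823 = 4.2611
R_total = 0.19057 + 18.923 + 4.2611 = 23.375 ft²·°F·h/BTU
Q = A·ΔT/R = 1060 × (68.1 − 19.88) / 23.375 = 2186.7 BTU/h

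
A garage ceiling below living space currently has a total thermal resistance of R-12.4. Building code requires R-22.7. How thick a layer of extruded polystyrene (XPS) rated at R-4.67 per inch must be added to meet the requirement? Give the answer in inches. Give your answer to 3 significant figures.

ΔR = 22.7 − 12.4 = 10.3 ft²·°F·h/BTU
L = ΔR / (R/in) = 10.3/4.67 = 2.206 in

2.21 in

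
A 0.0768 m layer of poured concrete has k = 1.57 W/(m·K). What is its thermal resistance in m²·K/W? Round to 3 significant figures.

0.0489 m²·K/W

R = L/k = 0.0768/1.57 = 0.04892 m²·K/W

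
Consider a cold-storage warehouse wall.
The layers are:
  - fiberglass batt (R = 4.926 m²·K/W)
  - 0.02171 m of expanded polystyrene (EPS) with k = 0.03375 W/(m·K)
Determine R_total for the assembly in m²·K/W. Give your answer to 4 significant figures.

0.02171/0.03375 = 0.64326
R_total = 4.926 + 0.64326 = 5.5693 m²·K/W

5.569 m²·K/W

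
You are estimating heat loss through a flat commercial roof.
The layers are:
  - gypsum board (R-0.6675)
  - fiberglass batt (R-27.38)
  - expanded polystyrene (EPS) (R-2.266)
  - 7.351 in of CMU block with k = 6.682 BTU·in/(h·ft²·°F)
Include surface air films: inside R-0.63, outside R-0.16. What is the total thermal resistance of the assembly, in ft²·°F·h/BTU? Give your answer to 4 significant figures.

7.351/6.682 = 1.1001
R_total = 0.63 + 0.6675 + 27.38 + 2.266 + 1.1001 + 0.16 = 32.204 ft²·°F·h/BTU

32.20 ft²·°F·h/BTU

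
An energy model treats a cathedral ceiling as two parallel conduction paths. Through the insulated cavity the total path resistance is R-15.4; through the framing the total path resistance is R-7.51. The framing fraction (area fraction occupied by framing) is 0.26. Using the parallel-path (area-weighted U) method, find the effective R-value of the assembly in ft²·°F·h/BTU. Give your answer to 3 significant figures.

12.1 ft²·°F·h/BTU

U_eff = 0.74/15.4 + 0.26/7.51 = 0.04805 + 0.03462 = 0.08267
R_eff = 1/U_eff = 12.1 ft²·°F·h/BTU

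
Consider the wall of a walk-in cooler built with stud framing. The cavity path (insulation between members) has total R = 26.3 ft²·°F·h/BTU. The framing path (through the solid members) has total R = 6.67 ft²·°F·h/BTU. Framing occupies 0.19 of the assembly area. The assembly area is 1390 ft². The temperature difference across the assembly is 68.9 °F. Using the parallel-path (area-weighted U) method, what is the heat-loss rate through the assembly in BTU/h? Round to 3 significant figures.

U_eff = 0.81/26.3 + 0.19/6.67 = 0.0308 + 0.02849 = 0.05928
R_eff = 1/U_eff = 16.87 ft²·°F·h/BTU
Q = 1390 × 68.9 / 16.87 = 5678 BTU/h

5680 BTU/h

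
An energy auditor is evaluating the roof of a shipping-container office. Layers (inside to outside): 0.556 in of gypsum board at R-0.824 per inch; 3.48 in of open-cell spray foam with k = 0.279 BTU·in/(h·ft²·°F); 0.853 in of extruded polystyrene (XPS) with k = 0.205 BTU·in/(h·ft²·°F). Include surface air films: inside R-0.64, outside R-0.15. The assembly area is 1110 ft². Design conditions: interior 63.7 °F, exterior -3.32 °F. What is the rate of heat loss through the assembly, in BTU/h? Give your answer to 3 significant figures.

0.556 × 0.824 = 0.4581
3.48/0.279 = 12.47
0.853/0.205 = 4.161
R_total = 0.64 + 0.4581 + 12.47 + 4.161 + 0.15 = 17.88 ft²·°F·h/BTU
Q = A·ΔT/R = 1110 × (63.7 − (-3.32)) / 17.88 = 4160 BTU/h

4160 BTU/h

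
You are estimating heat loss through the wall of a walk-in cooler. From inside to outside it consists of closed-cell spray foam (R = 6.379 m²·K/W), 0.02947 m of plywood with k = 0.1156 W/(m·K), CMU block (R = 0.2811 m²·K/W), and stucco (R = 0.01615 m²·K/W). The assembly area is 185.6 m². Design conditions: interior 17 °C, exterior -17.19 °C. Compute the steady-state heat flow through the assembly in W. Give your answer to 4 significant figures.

0.02947/0.1156 = 0.25493
R_total = 6.379 + 0.25493 + 0.2811 + 0.01615 = 6.9312 m²·K/W
Q = A·ΔT/R = 185.6 × (17 − (-17.19)) / 6.9312 = 915.52 W

915.5 W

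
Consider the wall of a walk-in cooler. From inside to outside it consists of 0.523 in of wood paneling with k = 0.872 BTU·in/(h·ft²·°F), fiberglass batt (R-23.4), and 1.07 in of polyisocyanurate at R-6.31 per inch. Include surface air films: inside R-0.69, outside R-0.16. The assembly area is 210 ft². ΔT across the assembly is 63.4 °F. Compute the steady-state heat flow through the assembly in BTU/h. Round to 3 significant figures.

421 BTU/h

0.523/0.872 = 0.5998
1.07 × 6.31 = 6.752
R_total = 0.69 + 0.5998 + 23.4 + 6.752 + 0.16 = 31.6 ft²·°F·h/BTU
Q = A·ΔT/R = 210 × 63.4 / 31.6 = 421.3 BTU/h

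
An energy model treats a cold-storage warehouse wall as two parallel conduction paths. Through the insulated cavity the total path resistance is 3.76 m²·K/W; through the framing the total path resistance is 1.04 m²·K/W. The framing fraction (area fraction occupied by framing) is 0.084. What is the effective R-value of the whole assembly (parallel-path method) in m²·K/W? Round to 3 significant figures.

3.08 m²·K/W

U_eff = 0.916/3.76 + 0.084/1.04 = 0.2436 + 0.08077 = 0.3244
R_eff = 1/U_eff = 3.083 m²·K/W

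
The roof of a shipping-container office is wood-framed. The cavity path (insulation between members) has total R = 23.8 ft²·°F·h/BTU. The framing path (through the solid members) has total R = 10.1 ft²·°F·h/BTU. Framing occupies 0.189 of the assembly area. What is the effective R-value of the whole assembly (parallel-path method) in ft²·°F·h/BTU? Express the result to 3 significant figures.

U_eff = 0.811/23.8 + 0.189/10.1 = 0.03408 + 0.01871 = 0.05279
R_eff = 1/U_eff = 18.94 ft²·°F·h/BTU

18.9 ft²·°F·h/BTU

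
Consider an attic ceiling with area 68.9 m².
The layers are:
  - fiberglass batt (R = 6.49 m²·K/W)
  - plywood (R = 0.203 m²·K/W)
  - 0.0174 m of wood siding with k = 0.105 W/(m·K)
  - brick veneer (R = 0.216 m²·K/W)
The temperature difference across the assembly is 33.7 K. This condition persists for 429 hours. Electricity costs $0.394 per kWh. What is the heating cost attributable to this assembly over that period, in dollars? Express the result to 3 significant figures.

55.5 dollars

0.0174/0.105 = 0.1657
R_total = 6.49 + 0.203 + 0.1657 + 0.216 = 7.075 m²·K/W
Q = 68.9 × 33.7 / 7.075 = 328.2 W
E = 328.2 W × 429 h / 1000 = 140.8 kWh
Cost = 140.8 × 0.394 = $55.47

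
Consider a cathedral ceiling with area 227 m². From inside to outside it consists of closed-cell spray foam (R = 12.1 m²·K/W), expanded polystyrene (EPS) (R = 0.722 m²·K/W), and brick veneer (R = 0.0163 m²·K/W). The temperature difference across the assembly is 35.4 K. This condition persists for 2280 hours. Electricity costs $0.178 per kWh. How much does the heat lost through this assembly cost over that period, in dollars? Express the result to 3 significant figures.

R_total = 12.1 + 0.722 + 0.0163 = 12.84 m²·K/W
Q = 227 × 35.4 / 12.84 = 625.9 W
E = 625.9 W × 2280 h / 1000 = 1427 kWh
Cost = 1427 × 0.178 = $254

254 dollars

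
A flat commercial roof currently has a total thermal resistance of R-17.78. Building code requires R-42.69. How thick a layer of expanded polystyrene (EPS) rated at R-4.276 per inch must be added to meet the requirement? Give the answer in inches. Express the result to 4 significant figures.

ΔR = 42.69 − 17.78 = 24.91 ft²·°F·h/BTU
L = ΔR / (R/in) = 24.91/4.276 = 5.8255 in

5.826 in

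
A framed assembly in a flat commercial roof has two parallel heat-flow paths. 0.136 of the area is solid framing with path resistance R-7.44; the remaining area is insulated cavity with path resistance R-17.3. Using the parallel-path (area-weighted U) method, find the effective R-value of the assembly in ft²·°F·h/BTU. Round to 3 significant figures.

U_eff = 0.864/17.3 + 0.136/7.44 = 0.04994 + 0.01828 = 0.06822
R_eff = 1/U_eff = 14.66 ft²·°F·h/BTU

14.7 ft²·°F·h/BTU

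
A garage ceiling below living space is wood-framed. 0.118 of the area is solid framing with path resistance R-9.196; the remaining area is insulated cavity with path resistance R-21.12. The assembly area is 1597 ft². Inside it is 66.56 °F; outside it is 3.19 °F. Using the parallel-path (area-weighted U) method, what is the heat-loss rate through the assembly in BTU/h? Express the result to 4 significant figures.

5525 BTU/h

U_eff = 0.882/21.12 + 0.118/9.196 = 0.041761 + 0.012832 = 0.054593
R_eff = 1/U_eff = 18.317 ft²·°F·h/BTU
Q = 1597 × (66.56 − 3.19) / 18.317 = 5524.9 BTU/h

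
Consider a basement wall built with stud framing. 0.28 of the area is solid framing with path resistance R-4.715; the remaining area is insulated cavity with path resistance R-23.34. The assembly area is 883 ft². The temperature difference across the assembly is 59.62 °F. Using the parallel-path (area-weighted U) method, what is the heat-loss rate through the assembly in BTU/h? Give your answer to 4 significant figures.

4750 BTU/h

U_eff = 0.72/23.34 + 0.28/4.715 = 0.030848 + 0.059385 = 0.090233
R_eff = 1/U_eff = 11.082 ft²·°F·h/BTU
Q = 883 × 59.62 / 11.082 = 4750.3 BTU/h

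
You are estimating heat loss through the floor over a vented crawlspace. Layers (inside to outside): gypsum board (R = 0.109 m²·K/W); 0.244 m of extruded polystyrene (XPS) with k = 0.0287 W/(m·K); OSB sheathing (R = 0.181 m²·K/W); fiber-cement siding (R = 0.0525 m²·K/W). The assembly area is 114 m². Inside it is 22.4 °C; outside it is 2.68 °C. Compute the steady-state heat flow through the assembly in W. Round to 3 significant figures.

254 W

0.244/0.0287 = 8.502
R_total = 0.109 + 8.502 + 0.181 + 0.0525 = 8.844 m²·K/W
Q = A·ΔT/R = 114 × (22.4 − 2.68) / 8.844 = 254.2 W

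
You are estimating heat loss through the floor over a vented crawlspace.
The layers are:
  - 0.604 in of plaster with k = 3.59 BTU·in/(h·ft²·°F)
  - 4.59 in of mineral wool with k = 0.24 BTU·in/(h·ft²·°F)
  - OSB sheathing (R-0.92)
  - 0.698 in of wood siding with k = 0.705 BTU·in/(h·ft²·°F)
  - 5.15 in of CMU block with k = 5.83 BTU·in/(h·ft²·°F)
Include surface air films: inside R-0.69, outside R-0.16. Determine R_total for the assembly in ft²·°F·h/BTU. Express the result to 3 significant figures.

0.604/3.59 = 0.1682
4.59/0.24 = 19.12
0.698/0.705 = 0.9901
5.15/5.83 = 0.8834
R_total = 0.69 + 0.1682 + 19.12 + 0.92 + 0.9901 + 0.8834 + 0.16 = 22.94 ft²·°F·h/BTU

22.9 ft²·°F·h/BTU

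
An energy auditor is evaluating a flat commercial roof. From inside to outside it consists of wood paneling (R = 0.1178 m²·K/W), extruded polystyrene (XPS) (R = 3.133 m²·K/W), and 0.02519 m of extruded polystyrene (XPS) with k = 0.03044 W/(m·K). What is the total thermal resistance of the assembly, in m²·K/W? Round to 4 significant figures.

0.02519/0.03044 = 0.82753
R_total = 0.1178 + 3.133 + 0.82753 = 4.0783 m²·K/W

4.078 m²·K/W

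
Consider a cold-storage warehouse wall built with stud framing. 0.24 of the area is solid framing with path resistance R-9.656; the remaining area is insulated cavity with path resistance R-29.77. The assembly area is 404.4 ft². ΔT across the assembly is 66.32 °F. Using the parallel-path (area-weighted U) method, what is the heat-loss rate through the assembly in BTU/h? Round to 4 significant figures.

U_eff = 0.76/29.77 + 0.24/9.656 = 0.025529 + 0.024855 = 0.050384
R_eff = 1/U_eff = 19.848 ft²·°F·h/BTU
Q = 404.4 × 66.32 / 19.848 = 1351.3 BTU/h

1351 BTU/h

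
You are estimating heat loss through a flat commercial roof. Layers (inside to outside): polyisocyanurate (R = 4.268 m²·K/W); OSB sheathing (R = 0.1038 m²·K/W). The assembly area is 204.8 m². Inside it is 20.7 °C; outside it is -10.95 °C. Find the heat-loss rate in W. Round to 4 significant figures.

1483 W

R_total = 4.268 + 0.1038 = 4.3718 m²·K/W
Q = A·ΔT/R = 204.8 × (20.7 − (-10.95)) / 4.3718 = 1482.7 W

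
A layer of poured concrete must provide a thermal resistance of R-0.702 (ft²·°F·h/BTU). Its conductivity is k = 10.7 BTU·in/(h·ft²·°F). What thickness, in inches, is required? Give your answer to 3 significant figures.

7.51 in

L = R × k = 0.702 × 10.7 = 7.511 in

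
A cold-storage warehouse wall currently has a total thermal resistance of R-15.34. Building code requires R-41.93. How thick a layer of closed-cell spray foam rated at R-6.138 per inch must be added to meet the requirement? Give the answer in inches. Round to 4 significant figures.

ΔR = 41.93 − 15.34 = 26.59 ft²·°F·h/BTU
L = ΔR / (R/in) = 26.59/6.138 = 4.332 in

4.332 in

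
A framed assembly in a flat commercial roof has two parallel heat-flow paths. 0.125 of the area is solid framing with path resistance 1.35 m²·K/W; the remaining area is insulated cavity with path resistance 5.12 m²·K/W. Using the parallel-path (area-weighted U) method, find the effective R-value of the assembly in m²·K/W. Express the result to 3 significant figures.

3.80 m²·K/W

U_eff = 0.875/5.12 + 0.125/1.35 = 0.1709 + 0.09259 = 0.2635
R_eff = 1/U_eff = 3.795 m²·K/W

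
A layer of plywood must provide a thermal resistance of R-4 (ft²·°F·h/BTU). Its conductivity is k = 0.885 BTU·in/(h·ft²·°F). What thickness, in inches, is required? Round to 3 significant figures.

3.54 in

L = R × k = 4 × 0.885 = 3.54 in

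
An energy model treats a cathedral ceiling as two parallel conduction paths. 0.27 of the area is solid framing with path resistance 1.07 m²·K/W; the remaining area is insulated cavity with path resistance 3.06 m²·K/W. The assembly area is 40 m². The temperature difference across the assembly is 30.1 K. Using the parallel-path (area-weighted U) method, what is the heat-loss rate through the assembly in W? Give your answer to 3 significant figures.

U_eff = 0.73/3.06 + 0.27/1.07 = 0.2386 + 0.2523 = 0.4909
R_eff = 1/U_eff = 2.037 m²·K/W
Q = 40 × 30.1 / 2.037 = 591 W

591 W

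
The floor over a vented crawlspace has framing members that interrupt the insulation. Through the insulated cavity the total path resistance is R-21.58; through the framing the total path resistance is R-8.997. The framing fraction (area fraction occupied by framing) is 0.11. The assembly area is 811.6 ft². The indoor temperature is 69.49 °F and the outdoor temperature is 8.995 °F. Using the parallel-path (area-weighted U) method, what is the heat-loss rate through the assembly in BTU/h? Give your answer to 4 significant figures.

2625 BTU/h

U_eff = 0.89/21.58 + 0.11/8.997 = 0.041242 + 0.012226 = 0.053468
R_eff = 1/U_eff = 18.703 ft²·°F·h/BTU
Q = 811.6 × (69.49 − 8.995) / 18.703 = 2625.2 BTU/h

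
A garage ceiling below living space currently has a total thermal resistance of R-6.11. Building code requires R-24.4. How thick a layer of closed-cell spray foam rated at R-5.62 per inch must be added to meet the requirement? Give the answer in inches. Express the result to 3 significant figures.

3.25 in

ΔR = 24.4 − 6.11 = 18.29 ft²·°F·h/BTU
L = ΔR / (R/in) = 18.29/5.62 = 3.254 in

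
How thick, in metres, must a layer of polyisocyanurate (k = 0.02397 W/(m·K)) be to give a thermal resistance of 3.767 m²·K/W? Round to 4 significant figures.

L = R·k = 3.767 × 0.02397 = 0.090295 m

0.09029 m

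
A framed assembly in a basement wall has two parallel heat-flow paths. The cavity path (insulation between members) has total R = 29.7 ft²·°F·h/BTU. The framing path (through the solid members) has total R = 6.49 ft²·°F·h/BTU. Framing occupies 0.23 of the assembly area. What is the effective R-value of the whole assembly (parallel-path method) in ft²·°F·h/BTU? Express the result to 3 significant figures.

U_eff = 0.77/29.7 + 0.23/6.49 = 0.02593 + 0.03544 = 0.06137
R_eff = 1/U_eff = 16.3 ft²·°F·h/BTU

16.3 ft²·°F·h/BTU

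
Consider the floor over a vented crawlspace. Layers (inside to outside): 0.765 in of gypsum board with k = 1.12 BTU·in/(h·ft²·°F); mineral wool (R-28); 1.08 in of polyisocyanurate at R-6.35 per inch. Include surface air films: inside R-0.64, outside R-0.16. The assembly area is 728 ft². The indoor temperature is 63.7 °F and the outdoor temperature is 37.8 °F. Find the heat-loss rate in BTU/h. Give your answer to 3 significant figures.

519 BTU/h

0.765/1.12 = 0.683
1.08 × 6.35 = 6.858
R_total = 0.64 + 0.683 + 28 + 6.858 + 0.16 = 36.34 ft²·°F·h/BTU
Q = A·ΔT/R = 728 × (63.7 − 37.8) / 36.34 = 518.8 BTU/h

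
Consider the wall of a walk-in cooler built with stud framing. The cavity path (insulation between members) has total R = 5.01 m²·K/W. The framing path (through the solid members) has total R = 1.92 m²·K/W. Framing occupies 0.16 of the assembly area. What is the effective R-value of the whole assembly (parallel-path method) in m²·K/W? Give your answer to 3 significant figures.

U_eff = 0.84/5.01 + 0.16/1.92 = 0.1677 + 0.08333 = 0.251
R_eff = 1/U_eff = 3.984 m²·K/W

3.98 m²·K/W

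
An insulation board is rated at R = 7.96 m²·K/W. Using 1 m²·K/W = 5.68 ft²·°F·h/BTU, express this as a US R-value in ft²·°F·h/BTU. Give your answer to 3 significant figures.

45.2 ft²·°F·h/BTU

R_US = 7.96 × 5.68 = 45.21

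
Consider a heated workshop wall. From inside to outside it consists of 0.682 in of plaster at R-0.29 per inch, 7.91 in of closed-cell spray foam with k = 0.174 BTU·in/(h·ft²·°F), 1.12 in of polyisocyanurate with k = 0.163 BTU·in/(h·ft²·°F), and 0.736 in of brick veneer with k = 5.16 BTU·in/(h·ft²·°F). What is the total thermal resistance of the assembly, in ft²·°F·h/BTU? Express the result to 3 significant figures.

0.682 × 0.29 = 0.1978
7.91/0.174 = 45.46
1.12/0.163 = 6.871
0.736/5.16 = 0.1426
R_total = 0.1978 + 45.46 + 6.871 + 0.1426 = 52.67 ft²·°F·h/BTU

52.7 ft²·°F·h/BTU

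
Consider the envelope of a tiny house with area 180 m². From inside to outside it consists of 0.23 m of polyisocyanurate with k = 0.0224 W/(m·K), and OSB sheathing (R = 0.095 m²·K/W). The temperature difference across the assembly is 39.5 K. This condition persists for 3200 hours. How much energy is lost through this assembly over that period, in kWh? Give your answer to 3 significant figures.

2200 kWh

0.23/0.0224 = 10.27
R_total = 10.27 + 0.095 = 10.36 m²·K/W
Q = 180 × 39.5 / 10.36 = 686.1 W
E = 686.1 W × 3200 h / 1000 = 2196 kWh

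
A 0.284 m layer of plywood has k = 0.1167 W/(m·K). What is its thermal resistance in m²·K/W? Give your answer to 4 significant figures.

R = L/k = 0.284/0.1167 = 2.4336 m²·K/W

2.434 m²·K/W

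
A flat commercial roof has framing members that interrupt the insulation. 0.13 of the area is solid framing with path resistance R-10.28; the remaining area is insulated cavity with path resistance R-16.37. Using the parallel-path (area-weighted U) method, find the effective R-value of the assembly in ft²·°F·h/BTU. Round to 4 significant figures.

15.20 ft²·°F·h/BTU

U_eff = 0.87/16.37 + 0.13/10.28 = 0.053146 + 0.012646 = 0.065792
R_eff = 1/U_eff = 15.199 ft²·°F·h/BTU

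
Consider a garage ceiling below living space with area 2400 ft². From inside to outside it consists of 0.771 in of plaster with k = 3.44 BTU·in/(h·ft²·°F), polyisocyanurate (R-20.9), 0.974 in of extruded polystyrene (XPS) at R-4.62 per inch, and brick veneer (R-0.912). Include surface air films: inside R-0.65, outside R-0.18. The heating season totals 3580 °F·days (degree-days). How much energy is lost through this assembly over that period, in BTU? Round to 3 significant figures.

7540000 BTU

0.771/3.44 = 0.2241
0.974 × 4.62 = 4.5
R_total = 0.65 + 0.2241 + 20.9 + 4.5 + 0.912 + 0.18 = 27.37 ft²·°F·h/BTU
E = A × HDD × 24 / R = 2400 × 3580 × 24 / 27.37 = 7535000 BTU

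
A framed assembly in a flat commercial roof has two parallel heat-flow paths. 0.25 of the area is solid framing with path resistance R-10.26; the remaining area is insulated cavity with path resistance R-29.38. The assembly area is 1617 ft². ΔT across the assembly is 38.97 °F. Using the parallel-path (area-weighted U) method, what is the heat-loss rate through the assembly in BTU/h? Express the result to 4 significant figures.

3144 BTU/h

U_eff = 0.75/29.38 + 0.25/10.26 = 0.025528 + 0.024366 = 0.049894
R_eff = 1/U_eff = 20.042 ft²·°F·h/BTU
Q = 1617 × 38.97 / 20.042 = 3144 BTU/h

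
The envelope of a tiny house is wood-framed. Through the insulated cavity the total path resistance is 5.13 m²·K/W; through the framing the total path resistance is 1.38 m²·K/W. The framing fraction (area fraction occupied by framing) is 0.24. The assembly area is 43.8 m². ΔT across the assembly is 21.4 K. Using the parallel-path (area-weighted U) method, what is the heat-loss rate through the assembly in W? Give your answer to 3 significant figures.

302 W

U_eff = 0.76/5.13 + 0.24/1.38 = 0.1481 + 0.1739 = 0.3221
R_eff = 1/U_eff = 3.105 m²·K/W
Q = 43.8 × 21.4 / 3.105 = 301.9 W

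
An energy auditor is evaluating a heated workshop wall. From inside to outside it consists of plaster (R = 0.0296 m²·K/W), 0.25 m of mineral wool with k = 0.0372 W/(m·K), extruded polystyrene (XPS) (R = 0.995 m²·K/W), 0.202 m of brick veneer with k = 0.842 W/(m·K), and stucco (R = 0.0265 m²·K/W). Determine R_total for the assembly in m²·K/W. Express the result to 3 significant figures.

8.01 m²·K/W

0.25/0.0372 = 6.72
0.202/0.842 = 0.2399
R_total = 0.0296 + 6.72 + 0.995 + 0.2399 + 0.0265 = 8.011 m²·K/W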